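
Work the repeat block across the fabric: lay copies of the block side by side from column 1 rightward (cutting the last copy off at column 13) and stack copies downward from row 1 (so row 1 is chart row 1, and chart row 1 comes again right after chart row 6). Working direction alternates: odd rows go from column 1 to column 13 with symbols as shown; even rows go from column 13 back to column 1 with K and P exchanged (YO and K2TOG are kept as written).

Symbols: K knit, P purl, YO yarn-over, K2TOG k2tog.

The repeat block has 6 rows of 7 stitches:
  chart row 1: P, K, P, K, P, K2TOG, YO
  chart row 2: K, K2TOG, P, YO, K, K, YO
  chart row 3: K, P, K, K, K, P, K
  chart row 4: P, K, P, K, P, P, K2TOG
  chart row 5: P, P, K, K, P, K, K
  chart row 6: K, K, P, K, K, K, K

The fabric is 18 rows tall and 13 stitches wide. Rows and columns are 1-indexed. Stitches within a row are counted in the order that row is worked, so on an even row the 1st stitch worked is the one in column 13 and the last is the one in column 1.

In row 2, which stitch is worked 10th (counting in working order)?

Stitch:
YO

Derivation:
Row 2: (2-1) mod 6 = 1, so use chart row 2. Even row -> WS.
Chart row 2 tiled across columns 1-13: K K2TOG P YO K K YO K K2TOG P YO K K
WS: work from column 13 back to column 1 (reverse the tiled row), swapping K<->P (YO and K2TOG unchanged).
Row 2 as worked: P P YO K K2TOG P YO P P YO K K2TOG P
The 10th stitch worked is YO.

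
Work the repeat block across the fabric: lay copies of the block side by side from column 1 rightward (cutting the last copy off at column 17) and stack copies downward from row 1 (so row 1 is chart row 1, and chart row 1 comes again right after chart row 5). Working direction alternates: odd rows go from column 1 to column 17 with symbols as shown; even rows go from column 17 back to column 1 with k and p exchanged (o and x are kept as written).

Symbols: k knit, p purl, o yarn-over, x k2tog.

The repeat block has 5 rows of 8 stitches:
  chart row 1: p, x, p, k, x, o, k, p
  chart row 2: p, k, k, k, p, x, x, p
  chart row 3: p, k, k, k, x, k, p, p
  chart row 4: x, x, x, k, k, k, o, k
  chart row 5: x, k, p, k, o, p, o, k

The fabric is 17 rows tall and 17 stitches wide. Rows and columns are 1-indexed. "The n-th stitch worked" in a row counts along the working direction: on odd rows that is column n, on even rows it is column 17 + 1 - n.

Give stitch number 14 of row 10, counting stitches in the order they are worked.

Row 10 uses chart row ((10-1) mod 5)+1 = 5. Row 10 is even, so WS.
Chart row 5 tiled across columns 1-17: x k p k o p o k x k p k o p o k x
Wrong side: read the tiled row from column 17 down to 1 and exchange k with p (leave o, x).
Row 10 as worked: x p o k o p k p x p o k o p k p x
The 14th stitch worked is p.

Stitch:
p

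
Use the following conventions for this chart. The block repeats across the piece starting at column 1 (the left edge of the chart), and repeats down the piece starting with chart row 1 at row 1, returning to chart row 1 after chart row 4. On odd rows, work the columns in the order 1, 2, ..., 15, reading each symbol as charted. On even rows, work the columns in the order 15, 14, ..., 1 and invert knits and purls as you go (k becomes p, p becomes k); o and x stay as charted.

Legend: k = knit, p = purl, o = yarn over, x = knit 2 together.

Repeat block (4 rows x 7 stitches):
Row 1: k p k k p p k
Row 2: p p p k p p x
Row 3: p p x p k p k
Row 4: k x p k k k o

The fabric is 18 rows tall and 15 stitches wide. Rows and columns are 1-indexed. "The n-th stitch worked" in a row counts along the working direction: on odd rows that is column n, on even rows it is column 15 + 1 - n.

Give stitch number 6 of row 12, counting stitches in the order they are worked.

For row 12: chart row = ((12-1) mod 4) + 1 = 4; this is a WS (even) row.
Chart row 4 tiled across columns 1-15: k x p k k k o k x p k k k o k
WS: work from column 15 back to column 1 (reverse the tiled row), swapping k<->p (o and x unchanged).
Row 12 as worked: p o p p p k x p o p p p k x p
The 6th stitch worked is k.

Result:
k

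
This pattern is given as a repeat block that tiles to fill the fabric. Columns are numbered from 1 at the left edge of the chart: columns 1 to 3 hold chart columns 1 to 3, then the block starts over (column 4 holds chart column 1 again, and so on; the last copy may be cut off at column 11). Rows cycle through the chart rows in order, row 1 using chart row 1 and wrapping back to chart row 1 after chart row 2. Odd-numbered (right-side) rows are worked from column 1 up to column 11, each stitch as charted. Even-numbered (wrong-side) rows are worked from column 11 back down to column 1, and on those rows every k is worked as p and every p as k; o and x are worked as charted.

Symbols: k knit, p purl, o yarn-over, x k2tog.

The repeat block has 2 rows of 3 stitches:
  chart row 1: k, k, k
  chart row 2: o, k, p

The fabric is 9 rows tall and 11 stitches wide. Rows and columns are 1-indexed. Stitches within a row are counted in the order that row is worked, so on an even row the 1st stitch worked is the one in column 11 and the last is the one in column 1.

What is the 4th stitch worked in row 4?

Result:
p

Derivation:
Row 4 uses chart row ((4-1) mod 2)+1 = 2. Row 4 is even, so WS.
Chart row 2 tiled across columns 1-11: o k p o k p o k p o k
WS row: flip the tiled sequence (start at column 11) and apply k<->p; o and x stay.
Row 4 as worked: p o k p o k p o k p o
The 4th stitch worked is p.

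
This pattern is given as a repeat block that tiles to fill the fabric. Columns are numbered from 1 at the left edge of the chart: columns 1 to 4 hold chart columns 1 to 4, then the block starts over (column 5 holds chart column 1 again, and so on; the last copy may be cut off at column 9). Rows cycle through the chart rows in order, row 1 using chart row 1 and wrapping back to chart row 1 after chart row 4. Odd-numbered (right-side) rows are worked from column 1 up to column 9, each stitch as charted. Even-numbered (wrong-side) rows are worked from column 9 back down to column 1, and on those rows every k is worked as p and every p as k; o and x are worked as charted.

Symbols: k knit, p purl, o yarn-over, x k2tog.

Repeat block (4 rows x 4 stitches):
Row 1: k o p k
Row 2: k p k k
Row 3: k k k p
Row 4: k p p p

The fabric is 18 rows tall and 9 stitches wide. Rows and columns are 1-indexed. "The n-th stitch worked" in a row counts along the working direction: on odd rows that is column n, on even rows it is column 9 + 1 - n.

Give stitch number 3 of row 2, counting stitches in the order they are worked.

== STITCH ==
p

Derivation:
Row 2 uses chart row ((2-1) mod 4)+1 = 2. Row 2 is even, so WS.
Chart row 2 tiled across columns 1-9: k p k k k p k k k
WS row: flip the tiled sequence (start at column 9) and apply k<->p; o and x stay.
Row 2 as worked: p p p k p p p k p
Counting 3 along the worked row gives p.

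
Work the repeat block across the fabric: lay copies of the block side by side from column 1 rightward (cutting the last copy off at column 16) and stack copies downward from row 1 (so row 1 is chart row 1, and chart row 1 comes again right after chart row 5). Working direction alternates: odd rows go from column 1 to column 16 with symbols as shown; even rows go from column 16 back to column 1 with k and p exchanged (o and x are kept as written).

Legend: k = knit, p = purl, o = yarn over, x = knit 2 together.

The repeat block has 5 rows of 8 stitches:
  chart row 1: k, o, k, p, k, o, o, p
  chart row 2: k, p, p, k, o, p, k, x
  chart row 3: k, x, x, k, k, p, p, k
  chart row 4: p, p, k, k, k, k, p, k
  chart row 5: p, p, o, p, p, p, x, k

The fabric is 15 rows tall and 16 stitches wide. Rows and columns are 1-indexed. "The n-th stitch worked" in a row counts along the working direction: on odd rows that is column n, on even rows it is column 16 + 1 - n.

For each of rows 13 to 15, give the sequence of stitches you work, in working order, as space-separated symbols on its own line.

Row 13: chart row 3, RS - tile across columns 1-16 and work as-is.
Row 14: chart row 4, WS - tiled (columns 1-16): p p k k k k p k p p k k k k p k; work from column 16 back to 1 with k<->p swapped.
Row 15: chart row 5, RS - tile across columns 1-16 and work as-is.

Rows as worked:
k x x k k p p k k x x k k p p k
p k p p p p k k p k p p p p k k
p p o p p p x k p p o p p p x k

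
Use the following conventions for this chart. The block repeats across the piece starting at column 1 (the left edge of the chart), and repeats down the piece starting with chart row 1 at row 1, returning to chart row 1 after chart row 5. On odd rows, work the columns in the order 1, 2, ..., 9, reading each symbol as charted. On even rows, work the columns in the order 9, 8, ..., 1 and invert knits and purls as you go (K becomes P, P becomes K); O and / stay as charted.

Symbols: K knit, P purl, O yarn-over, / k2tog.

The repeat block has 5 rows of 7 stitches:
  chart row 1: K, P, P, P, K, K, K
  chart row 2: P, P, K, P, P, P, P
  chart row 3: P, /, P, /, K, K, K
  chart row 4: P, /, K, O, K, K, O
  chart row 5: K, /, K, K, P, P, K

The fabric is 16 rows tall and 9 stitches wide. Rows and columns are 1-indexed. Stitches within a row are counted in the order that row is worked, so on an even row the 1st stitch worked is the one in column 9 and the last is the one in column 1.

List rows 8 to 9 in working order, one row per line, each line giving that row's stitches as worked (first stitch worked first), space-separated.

Rows as worked:
/ K P P P / K / K
P / K O K K O P /

Derivation:
Row 8: chart row 3, WS - tiled (columns 1-9): P / P / K K K P /; work from column 9 back to 1 with K<->P swapped.
Row 9: chart row 4, RS - tile across columns 1-9 and work as-is.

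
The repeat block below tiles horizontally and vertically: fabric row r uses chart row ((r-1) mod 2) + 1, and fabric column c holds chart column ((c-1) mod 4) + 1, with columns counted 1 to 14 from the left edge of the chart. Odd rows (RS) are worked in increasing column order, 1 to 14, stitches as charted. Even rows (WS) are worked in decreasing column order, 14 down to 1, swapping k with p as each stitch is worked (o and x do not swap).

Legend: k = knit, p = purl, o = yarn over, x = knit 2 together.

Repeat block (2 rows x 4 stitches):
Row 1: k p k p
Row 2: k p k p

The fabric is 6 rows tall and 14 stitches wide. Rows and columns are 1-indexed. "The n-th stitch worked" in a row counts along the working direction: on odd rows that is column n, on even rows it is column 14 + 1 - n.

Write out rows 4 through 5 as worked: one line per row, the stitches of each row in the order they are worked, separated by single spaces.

Row 4: chart row 2, WS - tiled (columns 1-14): k p k p k p k p k p k p k p; work from column 14 back to 1 with k<->p swapped.
Row 5: chart row 1, RS - tile across columns 1-14 and work as-is.

Result:
k p k p k p k p k p k p k p
k p k p k p k p k p k p k p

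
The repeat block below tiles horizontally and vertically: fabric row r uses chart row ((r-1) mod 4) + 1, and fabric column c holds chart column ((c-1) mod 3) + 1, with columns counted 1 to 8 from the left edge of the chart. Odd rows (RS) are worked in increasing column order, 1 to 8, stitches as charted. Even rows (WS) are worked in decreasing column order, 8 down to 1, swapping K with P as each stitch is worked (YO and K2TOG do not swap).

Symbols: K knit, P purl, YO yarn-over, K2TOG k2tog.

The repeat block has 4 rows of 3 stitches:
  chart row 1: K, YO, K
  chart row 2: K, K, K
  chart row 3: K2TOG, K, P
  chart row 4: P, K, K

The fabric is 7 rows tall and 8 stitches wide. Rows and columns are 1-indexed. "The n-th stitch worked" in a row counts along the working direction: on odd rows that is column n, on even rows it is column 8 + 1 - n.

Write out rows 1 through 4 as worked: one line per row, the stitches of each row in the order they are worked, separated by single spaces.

Rows as worked:
K YO K K YO K K YO
P P P P P P P P
K2TOG K P K2TOG K P K2TOG K
P K P P K P P K

Derivation:
Row 1: chart row 1, RS - tile across columns 1-8 and work as-is.
Row 2: chart row 2, WS - tiled (columns 1-8): K K K K K K K K; work from column 8 back to 1 with K<->P swapped.
Row 3: chart row 3, RS - tile across columns 1-8 and work as-is.
Row 4: chart row 4, WS - tiled (columns 1-8): P K K P K K P K; work from column 8 back to 1 with K<->P swapped.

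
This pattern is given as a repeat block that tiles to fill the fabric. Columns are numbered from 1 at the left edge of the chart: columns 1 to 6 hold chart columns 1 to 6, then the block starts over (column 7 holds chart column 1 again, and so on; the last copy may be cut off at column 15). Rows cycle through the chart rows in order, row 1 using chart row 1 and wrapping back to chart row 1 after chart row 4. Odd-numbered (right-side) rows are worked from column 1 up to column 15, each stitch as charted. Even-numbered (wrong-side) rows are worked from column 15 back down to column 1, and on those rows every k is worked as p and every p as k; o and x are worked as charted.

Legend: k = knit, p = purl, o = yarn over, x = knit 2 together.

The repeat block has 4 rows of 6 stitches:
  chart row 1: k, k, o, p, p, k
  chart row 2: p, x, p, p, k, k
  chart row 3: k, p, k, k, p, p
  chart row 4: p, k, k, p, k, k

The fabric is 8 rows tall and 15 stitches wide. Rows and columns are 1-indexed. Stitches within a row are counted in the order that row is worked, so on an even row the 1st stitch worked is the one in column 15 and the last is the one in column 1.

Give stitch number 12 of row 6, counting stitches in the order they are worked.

Row 6 uses chart row ((6-1) mod 4)+1 = 2. Row 6 is even, so WS.
Chart row 2 tiled across columns 1-15: p x p p k k p x p p k k p x p
WS: work from column 15 back to column 1 (reverse the tiled row), swapping k<->p (o and x unchanged).
Row 6 as worked: k x k p p k k x k p p k k x k
Counting 12 along the worked row gives k.

== STITCH ==
k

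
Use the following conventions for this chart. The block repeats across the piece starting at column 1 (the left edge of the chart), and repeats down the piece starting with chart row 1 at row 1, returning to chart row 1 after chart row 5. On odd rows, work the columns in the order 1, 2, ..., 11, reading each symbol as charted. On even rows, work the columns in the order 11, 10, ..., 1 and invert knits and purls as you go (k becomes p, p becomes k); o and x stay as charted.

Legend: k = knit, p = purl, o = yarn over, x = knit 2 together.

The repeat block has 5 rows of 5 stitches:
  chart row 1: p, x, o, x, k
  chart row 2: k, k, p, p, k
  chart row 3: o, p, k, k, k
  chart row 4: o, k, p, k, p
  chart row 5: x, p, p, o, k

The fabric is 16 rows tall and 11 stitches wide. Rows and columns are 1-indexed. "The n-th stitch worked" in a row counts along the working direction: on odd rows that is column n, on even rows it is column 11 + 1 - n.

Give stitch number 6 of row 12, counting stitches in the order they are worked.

Result:
p

Derivation:
Row 12 uses chart row ((12-1) mod 5)+1 = 2. Row 12 is even, so WS.
Chart row 2 tiled across columns 1-11: k k p p k k k p p k k
Wrong side: read the tiled row from column 11 down to 1 and exchange k with p (leave o, x).
Row 12 as worked: p p k k p p p k k p p
The 6th stitch worked is p.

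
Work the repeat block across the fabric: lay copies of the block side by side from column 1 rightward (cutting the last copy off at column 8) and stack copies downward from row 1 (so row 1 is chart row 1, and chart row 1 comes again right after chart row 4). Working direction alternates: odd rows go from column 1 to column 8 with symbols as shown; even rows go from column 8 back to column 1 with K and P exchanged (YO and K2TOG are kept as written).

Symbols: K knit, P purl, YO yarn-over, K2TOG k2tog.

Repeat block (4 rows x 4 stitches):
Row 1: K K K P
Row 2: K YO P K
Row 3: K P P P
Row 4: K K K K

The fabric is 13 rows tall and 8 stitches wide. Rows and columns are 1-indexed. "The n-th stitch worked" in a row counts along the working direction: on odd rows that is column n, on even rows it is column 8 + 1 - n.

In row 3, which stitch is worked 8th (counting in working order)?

Stitch:
P

Derivation:
Row 3: (3-1) mod 4 = 2, so use chart row 3. Odd row -> RS.
Chart row 3 tiled across columns 1-8: K P P P K P P P
RS row: no reversal, no swap; stitch n worked = column n.
The 8th stitch worked is P.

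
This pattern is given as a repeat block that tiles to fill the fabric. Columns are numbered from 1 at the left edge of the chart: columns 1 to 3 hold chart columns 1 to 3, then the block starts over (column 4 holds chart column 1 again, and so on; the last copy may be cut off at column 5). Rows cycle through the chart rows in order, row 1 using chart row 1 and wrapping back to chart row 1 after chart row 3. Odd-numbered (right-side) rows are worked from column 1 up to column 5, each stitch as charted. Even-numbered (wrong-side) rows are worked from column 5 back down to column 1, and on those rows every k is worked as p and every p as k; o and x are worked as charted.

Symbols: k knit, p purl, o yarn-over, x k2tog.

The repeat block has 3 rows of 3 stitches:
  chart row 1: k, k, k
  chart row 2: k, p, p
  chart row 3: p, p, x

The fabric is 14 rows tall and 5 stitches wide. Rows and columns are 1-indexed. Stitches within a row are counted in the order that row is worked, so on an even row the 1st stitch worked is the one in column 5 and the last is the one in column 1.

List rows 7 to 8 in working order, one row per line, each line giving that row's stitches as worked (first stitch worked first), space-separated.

Row 7: chart row 1, RS - tile across columns 1-5 and work as-is.
Row 8: chart row 2, WS - tiled (columns 1-5): k p p k p; work from column 5 back to 1 with k<->p swapped.

== ROWS AS WORKED ==
k k k k k
k p k k p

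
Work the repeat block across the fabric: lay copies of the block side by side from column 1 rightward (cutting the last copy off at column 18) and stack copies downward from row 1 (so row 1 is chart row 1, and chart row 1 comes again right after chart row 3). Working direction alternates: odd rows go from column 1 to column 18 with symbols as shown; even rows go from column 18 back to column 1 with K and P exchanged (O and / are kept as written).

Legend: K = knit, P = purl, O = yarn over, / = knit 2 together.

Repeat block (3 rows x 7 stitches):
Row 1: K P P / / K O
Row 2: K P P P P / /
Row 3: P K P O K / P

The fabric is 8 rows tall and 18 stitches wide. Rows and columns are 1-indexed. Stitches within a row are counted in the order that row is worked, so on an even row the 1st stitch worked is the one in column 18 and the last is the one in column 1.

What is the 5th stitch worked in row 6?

Row 6: (6-1) mod 3 = 2, so use chart row 3. Even row -> WS.
Chart row 3 tiled across columns 1-18: P K P O K / P P K P O K / P P K P O
Wrong side: read the tiled row from column 18 down to 1 and exchange K with P (leave O, /).
Row 6 as worked: O K P K K / P O K P K K / P O K P K
Stitch 5 in working order -> K

Stitch:
K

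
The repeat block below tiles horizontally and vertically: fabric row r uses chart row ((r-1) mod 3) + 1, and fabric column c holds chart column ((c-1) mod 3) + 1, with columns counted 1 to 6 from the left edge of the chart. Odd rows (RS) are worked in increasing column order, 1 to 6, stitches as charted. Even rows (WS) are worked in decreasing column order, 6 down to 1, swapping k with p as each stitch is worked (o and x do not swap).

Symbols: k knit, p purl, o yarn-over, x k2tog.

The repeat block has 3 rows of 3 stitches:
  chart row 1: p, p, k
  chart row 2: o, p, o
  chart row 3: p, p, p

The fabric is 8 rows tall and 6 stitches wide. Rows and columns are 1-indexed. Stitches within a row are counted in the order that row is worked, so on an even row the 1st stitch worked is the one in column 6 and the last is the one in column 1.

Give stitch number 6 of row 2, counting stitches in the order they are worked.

Row 2: (2-1) mod 3 = 1, so use chart row 2. Even row -> WS.
Chart row 2 tiled across columns 1-6: o p o o p o
WS row: flip the tiled sequence (start at column 6) and apply k<->p; o and x stay.
Row 2 as worked: o k o o k o
Counting 6 along the worked row gives o.

Stitch:
o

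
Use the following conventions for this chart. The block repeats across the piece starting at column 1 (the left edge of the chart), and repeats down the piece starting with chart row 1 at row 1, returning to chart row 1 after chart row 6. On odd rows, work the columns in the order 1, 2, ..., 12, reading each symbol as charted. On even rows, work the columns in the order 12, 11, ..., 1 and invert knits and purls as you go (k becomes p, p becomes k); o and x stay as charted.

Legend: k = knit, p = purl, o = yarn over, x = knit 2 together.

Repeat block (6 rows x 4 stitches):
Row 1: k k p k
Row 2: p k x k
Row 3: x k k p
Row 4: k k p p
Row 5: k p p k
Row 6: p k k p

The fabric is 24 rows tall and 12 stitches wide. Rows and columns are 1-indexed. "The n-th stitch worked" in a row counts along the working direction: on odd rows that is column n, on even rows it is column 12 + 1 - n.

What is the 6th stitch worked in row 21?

Stitch:
k

Derivation:
Row 21 uses chart row ((21-1) mod 6)+1 = 3. Row 21 is odd, so RS.
Chart row 3 tiled across columns 1-12: x k k p x k k p x k k p
RS: work column 1 to column 12, symbols as charted — the tiled row is the row as worked.
The 6th stitch worked is k.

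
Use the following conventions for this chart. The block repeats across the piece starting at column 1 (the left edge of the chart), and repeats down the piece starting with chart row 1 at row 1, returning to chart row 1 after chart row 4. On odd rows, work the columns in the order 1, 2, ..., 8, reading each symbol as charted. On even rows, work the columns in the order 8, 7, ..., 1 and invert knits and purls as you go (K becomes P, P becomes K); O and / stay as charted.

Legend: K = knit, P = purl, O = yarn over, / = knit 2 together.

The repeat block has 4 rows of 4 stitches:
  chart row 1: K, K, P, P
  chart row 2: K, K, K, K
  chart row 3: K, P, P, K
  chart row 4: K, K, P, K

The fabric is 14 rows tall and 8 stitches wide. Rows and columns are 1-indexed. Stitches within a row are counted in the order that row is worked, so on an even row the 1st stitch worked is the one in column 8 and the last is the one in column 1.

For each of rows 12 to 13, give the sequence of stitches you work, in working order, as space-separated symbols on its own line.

Result:
P K P P P K P P
K K P P K K P P

Derivation:
Row 12: chart row 4, WS - tiled (columns 1-8): K K P K K K P K; work from column 8 back to 1 with K<->P swapped.
Row 13: chart row 1, RS - tile across columns 1-8 and work as-is.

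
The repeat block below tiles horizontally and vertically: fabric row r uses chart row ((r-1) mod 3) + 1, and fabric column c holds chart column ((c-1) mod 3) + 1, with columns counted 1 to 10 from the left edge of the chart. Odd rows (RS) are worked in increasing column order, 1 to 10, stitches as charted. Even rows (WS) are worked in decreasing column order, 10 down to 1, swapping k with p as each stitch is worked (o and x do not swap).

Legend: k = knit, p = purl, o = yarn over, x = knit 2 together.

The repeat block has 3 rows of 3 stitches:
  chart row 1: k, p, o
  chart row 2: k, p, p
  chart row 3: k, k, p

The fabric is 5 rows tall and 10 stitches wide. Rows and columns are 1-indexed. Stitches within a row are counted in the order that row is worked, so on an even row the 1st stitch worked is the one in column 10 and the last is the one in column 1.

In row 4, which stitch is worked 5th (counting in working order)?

For row 4: chart row = ((4-1) mod 3) + 1 = 1; this is a WS (even) row.
Chart row 1 tiled across columns 1-10: k p o k p o k p o k
Wrong side: read the tiled row from column 10 down to 1 and exchange k with p (leave o, x).
Row 4 as worked: p o k p o k p o k p
The 5th stitch worked is o.

Stitch:
o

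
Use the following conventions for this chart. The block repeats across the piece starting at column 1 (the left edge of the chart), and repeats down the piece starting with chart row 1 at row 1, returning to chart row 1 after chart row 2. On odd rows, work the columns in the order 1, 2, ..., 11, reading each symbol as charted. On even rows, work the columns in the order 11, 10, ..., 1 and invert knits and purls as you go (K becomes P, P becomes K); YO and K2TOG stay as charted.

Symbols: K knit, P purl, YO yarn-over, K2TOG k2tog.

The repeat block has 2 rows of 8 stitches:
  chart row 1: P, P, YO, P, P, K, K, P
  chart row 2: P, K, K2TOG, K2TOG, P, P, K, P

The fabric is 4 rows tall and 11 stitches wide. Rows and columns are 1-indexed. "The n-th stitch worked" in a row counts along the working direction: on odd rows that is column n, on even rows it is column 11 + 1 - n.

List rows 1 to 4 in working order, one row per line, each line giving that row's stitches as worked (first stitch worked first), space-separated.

Result:
P P YO P P K K P P P YO
K2TOG P K K P K K K2TOG K2TOG P K
P P YO P P K K P P P YO
K2TOG P K K P K K K2TOG K2TOG P K

Derivation:
Row 1: chart row 1, RS - tile across columns 1-11 and work as-is.
Row 2: chart row 2, WS - tiled (columns 1-11): P K K2TOG K2TOG P P K P P K K2TOG; work from column 11 back to 1 with K<->P swapped.
Row 3: chart row 1, RS - tile across columns 1-11 and work as-is.
Row 4: chart row 2, WS - tiled (columns 1-11): P K K2TOG K2TOG P P K P P K K2TOG; work from column 11 back to 1 with K<->P swapped.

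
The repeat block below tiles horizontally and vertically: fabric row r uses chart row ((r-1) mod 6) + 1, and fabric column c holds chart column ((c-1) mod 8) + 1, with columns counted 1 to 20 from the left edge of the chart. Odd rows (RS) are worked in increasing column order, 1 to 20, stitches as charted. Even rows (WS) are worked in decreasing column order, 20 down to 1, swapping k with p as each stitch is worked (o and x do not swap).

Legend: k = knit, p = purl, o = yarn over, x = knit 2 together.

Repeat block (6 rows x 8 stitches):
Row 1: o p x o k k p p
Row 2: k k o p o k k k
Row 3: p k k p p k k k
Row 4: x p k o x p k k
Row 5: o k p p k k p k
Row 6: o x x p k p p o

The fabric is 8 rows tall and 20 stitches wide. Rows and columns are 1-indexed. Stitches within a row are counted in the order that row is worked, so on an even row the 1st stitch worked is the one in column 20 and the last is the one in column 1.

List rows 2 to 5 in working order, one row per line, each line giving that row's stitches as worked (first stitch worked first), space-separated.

Result:
k o p p p p p o k o p p p p p o k o p p
p k k p p k k k p k k p p k k k p k k p
o p k x p p k x o p k x p p k x o p k x
o k p p k k p k o k p p k k p k o k p p

Derivation:
Row 2: chart row 2, WS - tiled (columns 1-20): k k o p o k k k k k o p o k k k k k o p; work from column 20 back to 1 with k<->p swapped.
Row 3: chart row 3, RS - tile across columns 1-20 and work as-is.
Row 4: chart row 4, WS - tiled (columns 1-20): x p k o x p k k x p k o x p k k x p k o; work from column 20 back to 1 with k<->p swapped.
Row 5: chart row 5, RS - tile across columns 1-20 and work as-is.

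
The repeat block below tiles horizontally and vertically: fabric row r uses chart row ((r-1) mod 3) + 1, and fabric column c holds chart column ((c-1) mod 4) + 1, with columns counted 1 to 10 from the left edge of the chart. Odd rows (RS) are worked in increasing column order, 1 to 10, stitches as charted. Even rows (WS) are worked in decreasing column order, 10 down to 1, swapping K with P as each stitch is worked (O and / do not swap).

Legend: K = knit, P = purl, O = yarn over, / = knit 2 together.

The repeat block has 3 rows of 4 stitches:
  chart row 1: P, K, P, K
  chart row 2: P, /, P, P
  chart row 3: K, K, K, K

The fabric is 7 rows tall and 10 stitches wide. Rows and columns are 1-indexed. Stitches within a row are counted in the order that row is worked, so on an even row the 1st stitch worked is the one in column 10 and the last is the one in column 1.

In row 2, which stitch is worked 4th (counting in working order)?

Stitch:
K

Derivation:
Row 2 uses chart row ((2-1) mod 3)+1 = 2. Row 2 is even, so WS.
Chart row 2 tiled across columns 1-10: P / P P P / P P P /
WS row: flip the tiled sequence (start at column 10) and apply K<->P; O and / stay.
Row 2 as worked: / K K K / K K K / K
Counting 4 along the worked row gives K.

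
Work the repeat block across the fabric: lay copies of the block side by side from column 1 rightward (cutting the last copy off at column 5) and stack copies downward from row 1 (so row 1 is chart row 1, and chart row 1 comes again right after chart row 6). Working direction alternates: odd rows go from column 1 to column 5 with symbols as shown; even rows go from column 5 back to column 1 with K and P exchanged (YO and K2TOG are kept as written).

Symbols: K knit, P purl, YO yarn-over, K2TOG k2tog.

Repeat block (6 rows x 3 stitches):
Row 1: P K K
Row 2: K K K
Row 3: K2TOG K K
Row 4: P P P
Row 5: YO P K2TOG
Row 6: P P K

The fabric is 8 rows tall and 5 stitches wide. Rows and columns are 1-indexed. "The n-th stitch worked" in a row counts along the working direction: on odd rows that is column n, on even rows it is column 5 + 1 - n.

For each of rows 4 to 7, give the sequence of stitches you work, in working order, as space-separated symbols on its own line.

Row 4: chart row 4, WS - tiled (columns 1-5): P P P P P; work from column 5 back to 1 with K<->P swapped.
Row 5: chart row 5, RS - tile across columns 1-5 and work as-is.
Row 6: chart row 6, WS - tiled (columns 1-5): P P K P P; work from column 5 back to 1 with K<->P swapped.
Row 7: chart row 1, RS - tile across columns 1-5 and work as-is.

Result:
K K K K K
YO P K2TOG YO P
K K P K K
P K K P K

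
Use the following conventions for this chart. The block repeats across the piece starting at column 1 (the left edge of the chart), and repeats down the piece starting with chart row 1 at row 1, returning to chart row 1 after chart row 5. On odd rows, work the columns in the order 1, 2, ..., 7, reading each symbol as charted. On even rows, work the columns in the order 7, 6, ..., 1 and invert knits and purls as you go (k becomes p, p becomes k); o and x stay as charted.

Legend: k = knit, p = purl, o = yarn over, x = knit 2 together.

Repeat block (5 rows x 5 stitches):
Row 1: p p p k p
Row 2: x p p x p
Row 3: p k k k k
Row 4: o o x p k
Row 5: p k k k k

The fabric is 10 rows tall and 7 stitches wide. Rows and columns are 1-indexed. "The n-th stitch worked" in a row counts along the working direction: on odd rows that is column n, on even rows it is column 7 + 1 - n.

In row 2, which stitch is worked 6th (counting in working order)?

== STITCH ==
k

Derivation:
Row 2: (2-1) mod 5 = 1, so use chart row 2. Even row -> WS.
Chart row 2 tiled across columns 1-7: x p p x p x p
WS: work from column 7 back to column 1 (reverse the tiled row), swapping k<->p (o and x unchanged).
Row 2 as worked: k x k x k k x
Counting 6 along the worked row gives k.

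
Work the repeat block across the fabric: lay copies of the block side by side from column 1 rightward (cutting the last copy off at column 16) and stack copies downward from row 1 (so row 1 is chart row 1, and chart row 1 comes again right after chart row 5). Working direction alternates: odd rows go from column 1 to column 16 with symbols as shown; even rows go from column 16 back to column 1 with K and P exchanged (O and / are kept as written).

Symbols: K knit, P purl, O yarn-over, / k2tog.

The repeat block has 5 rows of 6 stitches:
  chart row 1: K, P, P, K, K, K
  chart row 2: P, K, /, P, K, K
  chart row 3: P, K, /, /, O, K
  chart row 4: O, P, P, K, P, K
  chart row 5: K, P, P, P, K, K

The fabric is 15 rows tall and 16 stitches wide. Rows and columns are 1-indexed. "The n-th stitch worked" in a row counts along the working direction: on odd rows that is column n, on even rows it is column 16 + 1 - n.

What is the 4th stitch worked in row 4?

Result:
O

Derivation:
For row 4: chart row = ((4-1) mod 5) + 1 = 4; this is a WS (even) row.
Chart row 4 tiled across columns 1-16: O P P K P K O P P K P K O P P K
WS: work from column 16 back to column 1 (reverse the tiled row), swapping K<->P (O and / unchanged).
Row 4 as worked: P K K O P K P K K O P K P K K O
The 4th stitch worked is O.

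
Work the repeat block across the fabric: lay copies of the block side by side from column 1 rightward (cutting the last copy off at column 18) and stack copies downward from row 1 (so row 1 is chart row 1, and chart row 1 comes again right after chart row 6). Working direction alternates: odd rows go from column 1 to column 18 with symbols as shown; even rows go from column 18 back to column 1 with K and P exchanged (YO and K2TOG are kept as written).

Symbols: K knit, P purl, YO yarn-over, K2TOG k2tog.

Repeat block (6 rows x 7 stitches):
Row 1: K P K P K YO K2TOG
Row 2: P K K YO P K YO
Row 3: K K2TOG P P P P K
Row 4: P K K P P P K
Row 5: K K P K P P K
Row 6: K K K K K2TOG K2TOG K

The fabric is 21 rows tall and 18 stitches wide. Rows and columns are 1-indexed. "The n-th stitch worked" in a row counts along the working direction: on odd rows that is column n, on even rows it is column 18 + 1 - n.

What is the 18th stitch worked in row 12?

Result:
P

Derivation:
Row 12: (12-1) mod 6 = 5, so use chart row 6. Even row -> WS.
Chart row 6 tiled across columns 1-18: K K K K K2TOG K2TOG K K K K K K2TOG K2TOG K K K K K
WS: work from column 18 back to column 1 (reverse the tiled row), swapping K<->P (YO and K2TOG unchanged).
Row 12 as worked: P P P P P K2TOG K2TOG P P P P P K2TOG K2TOG P P P P
The 18th stitch worked is P.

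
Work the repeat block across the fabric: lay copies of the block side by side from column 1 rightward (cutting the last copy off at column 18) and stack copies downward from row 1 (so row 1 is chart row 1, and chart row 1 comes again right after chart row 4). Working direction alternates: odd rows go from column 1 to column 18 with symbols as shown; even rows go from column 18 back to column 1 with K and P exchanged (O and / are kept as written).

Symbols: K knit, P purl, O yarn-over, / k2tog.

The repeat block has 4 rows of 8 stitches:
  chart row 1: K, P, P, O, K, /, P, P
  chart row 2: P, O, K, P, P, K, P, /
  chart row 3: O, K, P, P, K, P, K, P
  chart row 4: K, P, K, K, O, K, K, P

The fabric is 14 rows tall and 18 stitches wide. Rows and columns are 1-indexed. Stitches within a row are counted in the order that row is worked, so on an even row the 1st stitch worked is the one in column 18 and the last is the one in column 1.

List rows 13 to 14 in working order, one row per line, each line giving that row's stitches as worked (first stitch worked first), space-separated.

== ROWS AS WORKED ==
K P P O K / P P K P P O K / P P K P
O K / K P K K P O K / K P K K P O K

Derivation:
Row 13: chart row 1, RS - tile across columns 1-18 and work as-is.
Row 14: chart row 2, WS - tiled (columns 1-18): P O K P P K P / P O K P P K P / P O; work from column 18 back to 1 with K<->P swapped.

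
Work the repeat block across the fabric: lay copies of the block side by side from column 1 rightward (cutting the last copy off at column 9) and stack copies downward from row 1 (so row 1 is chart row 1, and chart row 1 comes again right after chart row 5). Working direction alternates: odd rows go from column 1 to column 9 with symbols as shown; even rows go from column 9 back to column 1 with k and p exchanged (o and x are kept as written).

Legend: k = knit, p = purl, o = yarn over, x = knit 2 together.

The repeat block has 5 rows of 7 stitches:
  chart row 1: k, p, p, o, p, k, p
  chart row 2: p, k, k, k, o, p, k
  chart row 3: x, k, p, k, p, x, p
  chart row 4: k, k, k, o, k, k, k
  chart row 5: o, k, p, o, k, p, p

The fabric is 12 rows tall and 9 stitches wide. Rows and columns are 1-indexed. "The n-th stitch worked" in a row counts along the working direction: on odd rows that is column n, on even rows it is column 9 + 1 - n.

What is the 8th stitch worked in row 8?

Result:
p

Derivation:
For row 8: chart row = ((8-1) mod 5) + 1 = 3; this is a WS (even) row.
Chart row 3 tiled across columns 1-9: x k p k p x p x k
WS row: flip the tiled sequence (start at column 9) and apply k<->p; o and x stay.
Row 8 as worked: p x k x k p k p x
Counting 8 along the worked row gives p.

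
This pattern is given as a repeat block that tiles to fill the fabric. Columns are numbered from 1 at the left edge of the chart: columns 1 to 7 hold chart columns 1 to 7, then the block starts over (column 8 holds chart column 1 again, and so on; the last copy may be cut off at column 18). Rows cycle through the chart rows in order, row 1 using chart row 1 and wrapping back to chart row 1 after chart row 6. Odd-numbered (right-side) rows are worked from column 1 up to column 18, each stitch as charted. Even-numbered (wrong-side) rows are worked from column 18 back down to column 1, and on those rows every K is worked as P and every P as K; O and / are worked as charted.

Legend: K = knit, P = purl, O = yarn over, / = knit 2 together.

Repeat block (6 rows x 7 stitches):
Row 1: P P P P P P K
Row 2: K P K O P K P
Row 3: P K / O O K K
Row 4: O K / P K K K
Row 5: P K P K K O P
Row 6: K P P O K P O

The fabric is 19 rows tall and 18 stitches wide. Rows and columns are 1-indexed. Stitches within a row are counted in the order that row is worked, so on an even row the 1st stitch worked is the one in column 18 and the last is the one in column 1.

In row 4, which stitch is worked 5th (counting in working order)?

For row 4: chart row = ((4-1) mod 6) + 1 = 4; this is a WS (even) row.
Chart row 4 tiled across columns 1-18: O K / P K K K O K / P K K K O K / P
WS: work from column 18 back to column 1 (reverse the tiled row), swapping K<->P (O and / unchanged).
Row 4 as worked: K / P O P P P K / P O P P P K / P O
Stitch 5 in working order -> P

== STITCH ==
P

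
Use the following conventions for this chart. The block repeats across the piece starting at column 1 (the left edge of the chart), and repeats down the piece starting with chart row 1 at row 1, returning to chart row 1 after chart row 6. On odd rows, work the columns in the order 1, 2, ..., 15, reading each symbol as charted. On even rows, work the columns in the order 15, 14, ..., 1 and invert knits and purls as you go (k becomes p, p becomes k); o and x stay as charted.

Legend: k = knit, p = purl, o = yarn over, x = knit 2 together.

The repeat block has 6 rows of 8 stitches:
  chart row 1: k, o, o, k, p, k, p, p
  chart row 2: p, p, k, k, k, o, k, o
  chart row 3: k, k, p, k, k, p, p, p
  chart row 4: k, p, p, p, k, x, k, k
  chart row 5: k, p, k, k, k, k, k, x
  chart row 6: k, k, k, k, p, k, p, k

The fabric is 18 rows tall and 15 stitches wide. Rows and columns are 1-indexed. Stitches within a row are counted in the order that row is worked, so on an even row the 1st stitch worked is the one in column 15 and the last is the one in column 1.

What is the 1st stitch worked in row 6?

Row 6: (6-1) mod 6 = 5, so use chart row 6. Even row -> WS.
Chart row 6 tiled across columns 1-15: k k k k p k p k k k k k p k p
WS row: flip the tiled sequence (start at column 15) and apply k<->p; o and x stay.
Row 6 as worked: k p k p p p p p k p k p p p p
Stitch 1 in working order -> k

== STITCH ==
k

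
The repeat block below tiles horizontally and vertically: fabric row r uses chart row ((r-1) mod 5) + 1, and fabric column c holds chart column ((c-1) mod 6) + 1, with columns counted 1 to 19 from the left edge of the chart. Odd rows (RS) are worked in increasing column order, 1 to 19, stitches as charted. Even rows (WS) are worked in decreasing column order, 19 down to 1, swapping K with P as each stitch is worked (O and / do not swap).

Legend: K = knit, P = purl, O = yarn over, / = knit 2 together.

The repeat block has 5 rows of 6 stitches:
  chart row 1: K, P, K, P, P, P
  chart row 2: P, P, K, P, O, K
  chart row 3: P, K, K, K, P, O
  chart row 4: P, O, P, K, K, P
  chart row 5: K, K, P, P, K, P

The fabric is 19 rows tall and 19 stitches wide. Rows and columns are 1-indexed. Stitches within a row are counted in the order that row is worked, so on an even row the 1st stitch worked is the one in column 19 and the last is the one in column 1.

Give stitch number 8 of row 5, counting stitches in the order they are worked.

Row 5: (5-1) mod 5 = 4, so use chart row 5. Odd row -> RS.
Chart row 5 tiled across columns 1-19: K K P P K P K K P P K P K K P P K P K
Right side: take the tiled row as-is (worked left to right from column 1).
Stitch 8 in working order -> K

Result:
K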